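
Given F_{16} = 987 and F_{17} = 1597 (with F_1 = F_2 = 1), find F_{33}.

3524578

By F_{2k+1} = F_k² + F_{k+1}²: F_{33} = 987² + 1597² = 974169 + 2550409 = 3524578.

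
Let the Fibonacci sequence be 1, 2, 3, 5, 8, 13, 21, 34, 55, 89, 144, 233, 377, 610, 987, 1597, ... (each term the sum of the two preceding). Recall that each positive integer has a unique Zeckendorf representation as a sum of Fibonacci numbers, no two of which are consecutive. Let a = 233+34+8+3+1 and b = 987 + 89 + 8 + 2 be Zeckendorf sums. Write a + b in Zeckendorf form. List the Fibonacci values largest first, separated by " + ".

The two numbers are 279 and 1086, so their sum is 1365.
Repeatedly subtract the largest Fibonacci number that fits:
987 ≤ 1365 < 1597, so take 987; remainder 378
377 ≤ 378 < 610, so take 377; remainder 1
1 ≤ 1 < 2, so take 1; remainder 0

987 + 377 + 1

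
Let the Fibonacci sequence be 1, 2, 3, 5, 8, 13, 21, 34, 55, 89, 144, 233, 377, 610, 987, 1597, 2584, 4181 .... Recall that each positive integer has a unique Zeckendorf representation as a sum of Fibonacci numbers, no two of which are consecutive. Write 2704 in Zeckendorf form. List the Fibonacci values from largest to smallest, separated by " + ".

2584 + 89 + 21 + 8 + 2

2704 − 2584 = 120
120 − 89 = 31
31 − 21 = 10
10 − 8 = 2
2 − 2 = 0
So 2704 = 2584 + 89 + 21 + 8 + 2, with no two terms consecutive in the sequence.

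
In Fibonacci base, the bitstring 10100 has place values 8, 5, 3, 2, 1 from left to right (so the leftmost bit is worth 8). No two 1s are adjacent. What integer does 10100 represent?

11

Summing the place values of the 1 bits: 8 + 3 = 11.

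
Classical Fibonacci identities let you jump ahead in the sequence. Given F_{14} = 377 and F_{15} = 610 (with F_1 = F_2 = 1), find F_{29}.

By F_{2k+1} = F_k² + F_{k+1}²: F_{29} = 377² + 610² = 142129 + 372100 = 514229.

514229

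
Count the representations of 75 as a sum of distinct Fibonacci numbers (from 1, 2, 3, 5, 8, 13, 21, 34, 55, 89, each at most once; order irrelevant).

Starting from the Zeckendorf form and repeatedly splitting a term F_k into F_{k−1} + F_{k−2} (when neither is already used) reaches every representation.
75 = 55+13+5+2 = 34+21+13+5+2 — 2 representations.

2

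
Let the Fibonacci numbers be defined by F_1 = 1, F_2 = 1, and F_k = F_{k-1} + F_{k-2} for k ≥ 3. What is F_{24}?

Iterating the recurrence up to F_{19} = 4181 and F_{18} = 2584:
F_{20} = F_{19} + F_{18} = 4181 + 2584 = 6765
F_{21} = F_{20} + F_{19} = 6765 + 4181 = 10946
F_{22} = F_{21} + F_{20} = 10946 + 6765 = 17711
F_{23} = F_{22} + F_{21} = 17711 + 10946 = 28657
F_{24} = F_{23} + F_{22} = 28657 + 17711 = 46368

46368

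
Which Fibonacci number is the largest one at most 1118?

987

987 ≤ 1118 < 1597, so the largest Fibonacci number not exceeding 1118 is 987.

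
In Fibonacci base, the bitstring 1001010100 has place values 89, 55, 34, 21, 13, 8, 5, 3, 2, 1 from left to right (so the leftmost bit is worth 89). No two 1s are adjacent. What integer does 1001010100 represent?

121

Summing the place values of the 1 bits: 89 + 21 + 8 + 3 = 121.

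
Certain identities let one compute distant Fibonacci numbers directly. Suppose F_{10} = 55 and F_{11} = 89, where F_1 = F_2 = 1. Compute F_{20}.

By the doubling identity F_{2k} = F_k(2F_{k+1} − F_k): F_{20} = 55·(2·89 − 55) = 55·123 = 6765.

6765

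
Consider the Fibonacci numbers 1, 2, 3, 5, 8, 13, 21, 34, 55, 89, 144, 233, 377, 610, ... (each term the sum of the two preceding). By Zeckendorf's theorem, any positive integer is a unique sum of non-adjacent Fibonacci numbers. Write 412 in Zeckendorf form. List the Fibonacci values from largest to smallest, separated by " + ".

412 − 377 = 35
35 − 34 = 1
1 − 1 = 0
So 412 = 377 + 34 + 1, with no two terms consecutive in the sequence.

377 + 34 + 1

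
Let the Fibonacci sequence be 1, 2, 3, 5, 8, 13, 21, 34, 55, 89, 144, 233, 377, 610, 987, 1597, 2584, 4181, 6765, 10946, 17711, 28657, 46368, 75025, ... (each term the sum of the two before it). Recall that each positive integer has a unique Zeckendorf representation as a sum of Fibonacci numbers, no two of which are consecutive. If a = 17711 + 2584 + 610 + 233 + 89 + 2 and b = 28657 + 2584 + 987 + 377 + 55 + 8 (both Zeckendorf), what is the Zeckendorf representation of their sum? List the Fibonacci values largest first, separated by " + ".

46368 + 6765 + 610 + 144 + 8 + 2

The two numbers are 21229 and 32668, so their sum is 53897.
Greedy algorithm:
53897: greatest Fibonacci not exceeding it is 46368, leaving 7529
7529: greatest Fibonacci not exceeding it is 6765, leaving 764
764: greatest Fibonacci not exceeding it is 610, leaving 154
154: greatest Fibonacci not exceeding it is 144, leaving 10
10: greatest Fibonacci not exceeding it is 8, leaving 2
2: greatest Fibonacci not exceeding it is 2, leaving 0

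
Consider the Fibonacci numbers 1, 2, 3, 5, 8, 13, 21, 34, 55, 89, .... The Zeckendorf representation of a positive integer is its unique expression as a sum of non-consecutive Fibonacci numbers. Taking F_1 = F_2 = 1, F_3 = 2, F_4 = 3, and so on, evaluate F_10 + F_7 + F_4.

71

F_10 + F_7 + F_4 = 55 + 13 + 3 = 71.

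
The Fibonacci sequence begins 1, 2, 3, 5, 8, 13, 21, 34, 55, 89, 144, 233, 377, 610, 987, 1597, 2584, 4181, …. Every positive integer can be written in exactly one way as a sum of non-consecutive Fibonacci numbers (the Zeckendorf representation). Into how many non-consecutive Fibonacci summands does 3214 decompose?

5

Repeatedly subtract the largest Fibonacci number that fits:
subtract 2584 from 3214: 630 remains
subtract 610 from 630: 20 remains
subtract 13 from 20: 7 remains
subtract 5 from 7: 2 remains
subtract 2 from 2: 0 remains
3214 = 2584 + 610 + 13 + 5 + 2, which has 5 terms.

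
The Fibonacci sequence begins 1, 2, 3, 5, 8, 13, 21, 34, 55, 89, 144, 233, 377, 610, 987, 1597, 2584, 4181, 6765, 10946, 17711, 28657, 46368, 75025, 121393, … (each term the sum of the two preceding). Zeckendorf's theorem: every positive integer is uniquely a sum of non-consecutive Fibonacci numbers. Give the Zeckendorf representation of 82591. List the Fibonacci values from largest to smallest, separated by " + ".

Greedily peel off the largest Fibonacci term at each step:
largest Fibonacci ≤ 82591 is 75025; 82591 − 75025 = 7566
largest Fibonacci ≤ 7566 is 6765; 7566 − 6765 = 801
largest Fibonacci ≤ 801 is 610; 801 − 610 = 191
largest Fibonacci ≤ 191 is 144; 191 − 144 = 47
largest Fibonacci ≤ 47 is 34; 47 − 34 = 13
largest Fibonacci ≤ 13 is 13; 13 − 13 = 0
So 82591 = 75025 + 6765 + 610 + 144 + 34 + 13, with no two terms consecutive in the sequence.

75025 + 6765 + 610 + 144 + 34 + 13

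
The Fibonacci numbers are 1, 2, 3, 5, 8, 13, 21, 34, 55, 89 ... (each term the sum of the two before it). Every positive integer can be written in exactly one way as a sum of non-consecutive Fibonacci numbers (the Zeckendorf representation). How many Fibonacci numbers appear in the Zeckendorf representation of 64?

Greedily peel off the largest Fibonacci term at each step:
subtract 55 from 64: 9 remains
subtract 8 from 9: 1 remains
subtract 1 from 1: 0 remains
64 = 55 + 8 + 1, which has 3 terms.

3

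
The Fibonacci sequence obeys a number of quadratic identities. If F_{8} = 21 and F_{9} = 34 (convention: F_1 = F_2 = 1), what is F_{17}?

By F_{2k+1} = F_k² + F_{k+1}²: F_{17} = 21² + 34² = 441 + 1156 = 1597.

1597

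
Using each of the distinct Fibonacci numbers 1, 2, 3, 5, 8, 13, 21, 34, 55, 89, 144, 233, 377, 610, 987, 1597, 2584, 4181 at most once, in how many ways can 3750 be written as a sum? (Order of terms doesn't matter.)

3750 = 2584+987+144+34+1 = 2584+987+144+21+13+1 = 2584+987+89+55+34+1 = 2584+610+377+144+34+1 = … (28 more), for 32 in all.

32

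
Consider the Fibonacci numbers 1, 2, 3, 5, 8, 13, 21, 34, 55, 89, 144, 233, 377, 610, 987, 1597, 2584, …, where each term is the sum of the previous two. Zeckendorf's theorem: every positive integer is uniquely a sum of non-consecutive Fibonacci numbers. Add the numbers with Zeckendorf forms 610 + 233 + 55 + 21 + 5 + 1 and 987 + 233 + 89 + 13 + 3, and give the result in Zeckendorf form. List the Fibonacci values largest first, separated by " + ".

The two numbers are 925 and 1325, so their sum is 2250.
Greedy algorithm:
1597 ≤ 2250 < 2584, so take 1597; remainder 653
610 ≤ 653 < 987, so take 610; remainder 43
34 ≤ 43 < 55, so take 34; remainder 9
8 ≤ 9 < 13, so take 8; remainder 1
1 ≤ 1 < 2, so take 1; remainder 0

1597 + 610 + 34 + 8 + 1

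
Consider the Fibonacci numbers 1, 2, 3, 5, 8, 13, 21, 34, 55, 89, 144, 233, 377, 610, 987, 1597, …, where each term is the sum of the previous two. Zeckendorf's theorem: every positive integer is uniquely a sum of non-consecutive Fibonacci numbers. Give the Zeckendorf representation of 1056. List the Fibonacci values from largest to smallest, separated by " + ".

987 + 55 + 13 + 1

1056 − 987 = 69
69 − 55 = 14
14 − 13 = 1
1 − 1 = 0
So 1056 = 987 + 55 + 13 + 1, with no two terms consecutive in the sequence.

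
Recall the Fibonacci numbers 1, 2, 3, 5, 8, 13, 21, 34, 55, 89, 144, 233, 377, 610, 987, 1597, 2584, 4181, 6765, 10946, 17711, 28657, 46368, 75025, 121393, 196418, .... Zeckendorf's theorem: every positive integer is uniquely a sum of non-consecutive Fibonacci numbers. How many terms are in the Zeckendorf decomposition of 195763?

Greedily peel off the largest Fibonacci term at each step:
take 121393 (≤ 195763); 195763 − 121393 = 74370
take 46368 (≤ 74370); 74370 − 46368 = 28002
take 17711 (≤ 28002); 28002 − 17711 = 10291
take 6765 (≤ 10291); 10291 − 6765 = 3526
take 2584 (≤ 3526); 3526 − 2584 = 942
take 610 (≤ 942); 942 − 610 = 332
take 233 (≤ 332); 332 − 233 = 99
take 89 (≤ 99); 99 − 89 = 10
take 8 (≤ 10); 10 − 8 = 2
take 2 (≤ 2); 2 − 2 = 0
195763 = 121393 + 46368 + 17711 + 6765 + 2584 + 610 + 233 + 89 + 8 + 2, which has 10 terms.

10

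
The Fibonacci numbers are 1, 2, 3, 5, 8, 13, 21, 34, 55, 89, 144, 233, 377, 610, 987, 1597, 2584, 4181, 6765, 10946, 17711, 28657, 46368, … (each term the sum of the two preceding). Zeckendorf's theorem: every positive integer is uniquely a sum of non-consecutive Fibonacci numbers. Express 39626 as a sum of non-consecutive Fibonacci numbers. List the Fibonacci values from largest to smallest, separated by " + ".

Greedy algorithm:
28657 ≤ 39626 < 46368, so take 28657; remainder 10969
10946 ≤ 10969 < 17711, so take 10946; remainder 23
21 ≤ 23 < 34, so take 21; remainder 2
2 ≤ 2 < 3, so take 2; remainder 0
So 39626 = 28657 + 10946 + 21 + 2, with no two terms consecutive in the sequence.

28657 + 10946 + 21 + 2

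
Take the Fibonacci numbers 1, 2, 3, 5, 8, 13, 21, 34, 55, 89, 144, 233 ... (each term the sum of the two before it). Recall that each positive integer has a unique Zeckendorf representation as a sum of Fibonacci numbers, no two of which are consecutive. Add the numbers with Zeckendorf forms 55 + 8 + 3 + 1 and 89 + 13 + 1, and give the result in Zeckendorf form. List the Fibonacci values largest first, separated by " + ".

The two numbers are 67 and 103, so their sum is 170.
largest Fibonacci ≤ 170 is 144; 170 − 144 = 26
largest Fibonacci ≤ 26 is 21; 26 − 21 = 5
largest Fibonacci ≤ 5 is 5; 5 − 5 = 0

144 + 21 + 5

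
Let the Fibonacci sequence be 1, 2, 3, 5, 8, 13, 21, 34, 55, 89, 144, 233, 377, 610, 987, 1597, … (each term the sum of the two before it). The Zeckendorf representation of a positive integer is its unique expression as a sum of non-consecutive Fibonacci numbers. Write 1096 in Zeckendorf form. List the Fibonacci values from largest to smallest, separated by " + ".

subtract 987 from 1096: 109 remains
subtract 89 from 109: 20 remains
subtract 13 from 20: 7 remains
subtract 5 from 7: 2 remains
subtract 2 from 2: 0 remains
So 1096 = 987 + 89 + 13 + 5 + 2, with no two terms consecutive in the sequence.

987 + 89 + 13 + 5 + 2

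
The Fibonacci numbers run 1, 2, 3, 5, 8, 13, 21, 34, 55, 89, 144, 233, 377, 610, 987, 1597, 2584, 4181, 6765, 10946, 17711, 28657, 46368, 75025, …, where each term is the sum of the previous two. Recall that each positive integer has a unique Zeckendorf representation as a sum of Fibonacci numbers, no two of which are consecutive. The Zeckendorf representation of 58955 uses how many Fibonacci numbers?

6

58955 − 46368 = 12587
12587 − 10946 = 1641
1641 − 1597 = 44
44 − 34 = 10
10 − 8 = 2
2 − 2 = 0
58955 = 46368 + 10946 + 1597 + 34 + 8 + 2, which has 6 terms.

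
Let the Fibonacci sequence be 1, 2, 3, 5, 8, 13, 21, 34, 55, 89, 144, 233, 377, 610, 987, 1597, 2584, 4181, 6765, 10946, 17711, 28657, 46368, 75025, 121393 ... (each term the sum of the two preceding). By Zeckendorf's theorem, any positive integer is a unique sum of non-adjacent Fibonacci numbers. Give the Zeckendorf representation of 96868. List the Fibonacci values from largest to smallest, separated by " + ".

96868 − 75025 = 21843
21843 − 17711 = 4132
4132 − 2584 = 1548
1548 − 987 = 561
561 − 377 = 184
184 − 144 = 40
40 − 34 = 6
6 − 5 = 1
1 − 1 = 0
So 96868 = 75025 + 17711 + 2584 + 987 + 377 + 144 + 34 + 5 + 1, with no two terms consecutive in the sequence.

75025 + 17711 + 2584 + 987 + 377 + 144 + 34 + 5 + 1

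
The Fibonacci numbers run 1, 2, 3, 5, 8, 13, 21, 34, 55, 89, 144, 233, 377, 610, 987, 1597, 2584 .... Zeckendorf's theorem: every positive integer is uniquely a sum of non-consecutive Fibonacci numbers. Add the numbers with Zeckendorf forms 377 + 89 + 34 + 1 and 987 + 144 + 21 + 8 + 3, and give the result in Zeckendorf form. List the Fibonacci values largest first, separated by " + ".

1597 + 55 + 8 + 3 + 1

The two numbers are 501 and 1163, so their sum is 1664.
Greedy algorithm:
1597 ≤ 1664 < 2584, so take 1597; remainder 67
55 ≤ 67 < 89, so take 55; remainder 12
8 ≤ 12 < 13, so take 8; remainder 4
3 ≤ 4 < 5, so take 3; remainder 1
1 ≤ 1 < 2, so take 1; remainder 0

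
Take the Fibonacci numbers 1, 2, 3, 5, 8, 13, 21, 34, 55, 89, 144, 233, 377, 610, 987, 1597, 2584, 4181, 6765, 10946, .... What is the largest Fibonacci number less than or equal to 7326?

6765 ≤ 7326 < 10946, so the largest Fibonacci number not exceeding 7326 is 6765.

6765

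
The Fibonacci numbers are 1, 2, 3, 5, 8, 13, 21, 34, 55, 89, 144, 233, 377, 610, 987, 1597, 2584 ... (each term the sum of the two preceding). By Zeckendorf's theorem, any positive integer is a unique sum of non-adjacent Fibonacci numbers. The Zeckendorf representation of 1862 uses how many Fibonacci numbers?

Greedily peel off the largest Fibonacci term at each step:
largest Fibonacci ≤ 1862 is 1597; 1862 − 1597 = 265
largest Fibonacci ≤ 265 is 233; 265 − 233 = 32
largest Fibonacci ≤ 32 is 21; 32 − 21 = 11
largest Fibonacci ≤ 11 is 8; 11 − 8 = 3
largest Fibonacci ≤ 3 is 3; 3 − 3 = 0
1862 = 1597 + 233 + 21 + 8 + 3, which has 5 terms.

5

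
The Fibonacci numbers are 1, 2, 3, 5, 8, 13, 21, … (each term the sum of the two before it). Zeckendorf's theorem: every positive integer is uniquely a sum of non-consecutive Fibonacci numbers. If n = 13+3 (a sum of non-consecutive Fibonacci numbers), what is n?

13+3 = 16.

16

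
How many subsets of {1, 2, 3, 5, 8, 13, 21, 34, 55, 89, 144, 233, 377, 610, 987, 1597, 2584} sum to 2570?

2570 = 1597+610+233+89+34+5+2 = 1597+610+233+89+21+13+5+2 = 1597+610+233+55+34+21+13+5+2 = 1597+610+144+89+55+34+21+13+5+2 = 1597+377+233+144+89+55+34+21+13+5+2 = … (1 more), for 6 in all.

6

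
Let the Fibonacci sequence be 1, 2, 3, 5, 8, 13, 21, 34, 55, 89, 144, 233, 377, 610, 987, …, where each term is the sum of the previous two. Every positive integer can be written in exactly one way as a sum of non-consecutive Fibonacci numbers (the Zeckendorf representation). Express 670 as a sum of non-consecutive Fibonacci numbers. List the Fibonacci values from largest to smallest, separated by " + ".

610 + 55 + 5

take 610 (≤ 670); 670 − 610 = 60
take 55 (≤ 60); 60 − 55 = 5
take 5 (≤ 5); 5 − 5 = 0
So 670 = 610 + 55 + 5, with no two terms consecutive in the sequence.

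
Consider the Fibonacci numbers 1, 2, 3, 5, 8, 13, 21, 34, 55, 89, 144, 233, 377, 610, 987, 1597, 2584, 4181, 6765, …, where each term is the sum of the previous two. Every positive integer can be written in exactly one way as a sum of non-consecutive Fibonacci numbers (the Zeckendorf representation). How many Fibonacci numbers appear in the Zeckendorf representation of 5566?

Repeatedly subtract the largest Fibonacci number that fits:
subtract 4181 from 5566: 1385 remains
subtract 987 from 1385: 398 remains
subtract 377 from 398: 21 remains
subtract 21 from 21: 0 remains
5566 = 4181 + 987 + 377 + 21, which has 4 terms.

4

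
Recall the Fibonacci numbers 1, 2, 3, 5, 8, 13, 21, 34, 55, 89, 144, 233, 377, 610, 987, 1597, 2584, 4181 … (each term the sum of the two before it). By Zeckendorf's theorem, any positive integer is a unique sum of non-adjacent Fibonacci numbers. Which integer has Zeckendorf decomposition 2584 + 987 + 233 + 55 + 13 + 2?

2584 + 987 + 233 + 55 + 13 + 2 = 3874.

3874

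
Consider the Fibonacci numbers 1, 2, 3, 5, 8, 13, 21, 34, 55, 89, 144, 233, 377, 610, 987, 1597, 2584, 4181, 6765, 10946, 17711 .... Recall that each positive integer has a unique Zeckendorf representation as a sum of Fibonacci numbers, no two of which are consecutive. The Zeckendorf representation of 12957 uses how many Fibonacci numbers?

5

subtract 10946 from 12957: 2011 remains
subtract 1597 from 2011: 414 remains
subtract 377 from 414: 37 remains
subtract 34 from 37: 3 remains
subtract 3 from 3: 0 remains
12957 = 10946 + 1597 + 377 + 34 + 3, which has 5 terms.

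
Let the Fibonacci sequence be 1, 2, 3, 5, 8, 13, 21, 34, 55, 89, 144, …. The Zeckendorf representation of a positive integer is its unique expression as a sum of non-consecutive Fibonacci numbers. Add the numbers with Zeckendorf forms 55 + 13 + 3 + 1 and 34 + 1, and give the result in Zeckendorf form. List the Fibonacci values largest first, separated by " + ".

The two numbers are 72 and 35, so their sum is 107.
subtract 89 from 107: 18 remains
subtract 13 from 18: 5 remains
subtract 5 from 5: 0 remains

89 + 13 + 5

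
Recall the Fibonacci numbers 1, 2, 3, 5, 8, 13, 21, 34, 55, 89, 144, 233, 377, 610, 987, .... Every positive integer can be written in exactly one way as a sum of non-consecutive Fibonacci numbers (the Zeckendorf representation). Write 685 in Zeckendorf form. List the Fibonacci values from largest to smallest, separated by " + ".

610 + 55 + 13 + 5 + 2

610 ≤ 685 < 987, so take 610; remainder 75
55 ≤ 75 < 89, so take 55; remainder 20
13 ≤ 20 < 21, so take 13; remainder 7
5 ≤ 7 < 8, so take 5; remainder 2
2 ≤ 2 < 3, so take 2; remainder 0
So 685 = 610 + 55 + 13 + 5 + 2, with no two terms consecutive in the sequence.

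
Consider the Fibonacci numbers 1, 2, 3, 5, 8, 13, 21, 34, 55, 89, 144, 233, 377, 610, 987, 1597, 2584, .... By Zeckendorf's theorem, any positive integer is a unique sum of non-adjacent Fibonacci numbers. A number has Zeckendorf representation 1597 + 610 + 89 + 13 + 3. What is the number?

2312

1597 + 610 + 89 + 13 + 3 = 2312.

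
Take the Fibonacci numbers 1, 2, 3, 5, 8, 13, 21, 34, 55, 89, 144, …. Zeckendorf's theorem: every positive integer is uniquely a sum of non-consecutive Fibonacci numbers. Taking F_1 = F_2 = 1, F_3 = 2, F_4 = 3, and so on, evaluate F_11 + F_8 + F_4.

113

F_11 + F_8 + F_4 = 89 + 21 + 3 = 113.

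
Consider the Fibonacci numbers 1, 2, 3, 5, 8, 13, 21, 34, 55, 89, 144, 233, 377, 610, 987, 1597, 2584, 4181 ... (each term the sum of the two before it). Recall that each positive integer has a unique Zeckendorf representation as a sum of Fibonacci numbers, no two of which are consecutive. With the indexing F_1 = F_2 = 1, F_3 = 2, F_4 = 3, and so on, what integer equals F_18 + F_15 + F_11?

3283

F_18 + F_15 + F_11 = 2584 + 610 + 89 = 3283.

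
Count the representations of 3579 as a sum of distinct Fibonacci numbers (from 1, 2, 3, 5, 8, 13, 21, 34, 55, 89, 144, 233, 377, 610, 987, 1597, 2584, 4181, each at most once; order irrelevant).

31

Starting from the Zeckendorf form and repeatedly splitting a term F_k into F_{k−1} + F_{k−2} (when neither is already used) reaches every representation.
3579 = 2584+987+8 = 2584+987+5+3 = 2584+610+377+8 = 2584+987+5+2+1 = … (27 more), for 31 in all.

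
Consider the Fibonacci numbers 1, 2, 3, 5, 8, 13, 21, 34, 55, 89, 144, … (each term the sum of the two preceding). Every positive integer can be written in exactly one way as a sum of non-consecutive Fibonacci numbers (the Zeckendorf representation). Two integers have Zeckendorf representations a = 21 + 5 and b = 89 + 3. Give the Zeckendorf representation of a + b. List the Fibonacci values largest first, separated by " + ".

The two numbers are 26 and 92, so their sum is 118.
Greedy algorithm:
largest Fibonacci ≤ 118 is 89; 118 − 89 = 29
largest Fibonacci ≤ 29 is 21; 29 − 21 = 8
largest Fibonacci ≤ 8 is 8; 8 − 8 = 0

89 + 21 + 8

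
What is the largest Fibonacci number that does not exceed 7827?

6765

6765 ≤ 7827 < 10946, so the largest Fibonacci number not exceeding 7827 is 6765.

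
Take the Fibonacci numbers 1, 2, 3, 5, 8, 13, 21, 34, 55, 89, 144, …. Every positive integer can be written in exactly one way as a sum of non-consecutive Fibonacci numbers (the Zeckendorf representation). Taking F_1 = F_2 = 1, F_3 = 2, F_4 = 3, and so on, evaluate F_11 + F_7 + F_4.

F_11 + F_7 + F_4 = 89 + 13 + 3 = 105.

105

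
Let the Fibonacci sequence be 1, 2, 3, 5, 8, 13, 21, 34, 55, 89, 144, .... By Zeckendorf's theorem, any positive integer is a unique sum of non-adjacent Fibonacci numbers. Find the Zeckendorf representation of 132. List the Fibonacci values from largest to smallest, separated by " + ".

89 + 34 + 8 + 1

largest Fibonacci ≤ 132 is 89; 132 − 89 = 43
largest Fibonacci ≤ 43 is 34; 43 − 34 = 9
largest Fibonacci ≤ 9 is 8; 9 − 8 = 1
largest Fibonacci ≤ 1 is 1; 1 − 1 = 0
So 132 = 89 + 34 + 8 + 1, with no two terms consecutive in the sequence.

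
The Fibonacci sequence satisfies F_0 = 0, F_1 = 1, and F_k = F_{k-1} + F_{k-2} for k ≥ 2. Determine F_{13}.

Iterating the recurrence up to F_{9} = 34 and F_{8} = 21:
F_{10} = F_{9} + F_{8} = 34 + 21 = 55
F_{11} = F_{10} + F_{9} = 55 + 34 = 89
F_{12} = F_{11} + F_{10} = 89 + 55 = 144
F_{13} = F_{12} + F_{11} = 144 + 89 = 233

233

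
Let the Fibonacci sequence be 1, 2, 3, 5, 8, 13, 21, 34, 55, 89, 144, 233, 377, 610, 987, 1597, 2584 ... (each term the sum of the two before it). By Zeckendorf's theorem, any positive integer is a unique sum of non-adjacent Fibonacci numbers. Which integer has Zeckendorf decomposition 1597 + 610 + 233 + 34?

1597 + 610 + 233 + 34 = 2474.

2474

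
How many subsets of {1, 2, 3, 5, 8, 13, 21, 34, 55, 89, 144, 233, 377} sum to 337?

8

337 = 233+89+13+2 = 233+89+8+5+2 = 233+55+34+13+2 = 233+55+34+8+5+2 = 144+89+55+34+13+2 = … (3 more), for 8 in all.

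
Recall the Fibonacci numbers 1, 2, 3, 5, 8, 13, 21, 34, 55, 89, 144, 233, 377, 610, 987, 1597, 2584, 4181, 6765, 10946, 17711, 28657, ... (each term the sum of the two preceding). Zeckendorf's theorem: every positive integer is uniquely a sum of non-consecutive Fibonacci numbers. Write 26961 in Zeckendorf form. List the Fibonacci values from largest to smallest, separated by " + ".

Repeatedly subtract the largest Fibonacci number that fits:
26961: greatest Fibonacci not exceeding it is 17711, leaving 9250
9250: greatest Fibonacci not exceeding it is 6765, leaving 2485
2485: greatest Fibonacci not exceeding it is 1597, leaving 888
888: greatest Fibonacci not exceeding it is 610, leaving 278
278: greatest Fibonacci not exceeding it is 233, leaving 45
45: greatest Fibonacci not exceeding it is 34, leaving 11
11: greatest Fibonacci not exceeding it is 8, leaving 3
3: greatest Fibonacci not exceeding it is 3, leaving 0
So 26961 = 17711 + 6765 + 1597 + 610 + 233 + 34 + 8 + 3, with no two terms consecutive in the sequence.

17711 + 6765 + 1597 + 610 + 233 + 34 + 8 + 3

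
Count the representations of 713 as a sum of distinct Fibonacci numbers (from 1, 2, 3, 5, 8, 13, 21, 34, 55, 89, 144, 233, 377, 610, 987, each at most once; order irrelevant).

713 = 610+89+13+1 = 610+89+8+5+1 = 610+55+34+13+1 = 377+233+89+13+1 = … (17 more), for 21 in all.

21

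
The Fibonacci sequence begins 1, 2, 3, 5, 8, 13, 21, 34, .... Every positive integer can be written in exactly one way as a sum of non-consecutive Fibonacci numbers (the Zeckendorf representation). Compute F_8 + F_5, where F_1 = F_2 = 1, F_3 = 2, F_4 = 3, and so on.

26

F_8 + F_5 = 21 + 5 = 26.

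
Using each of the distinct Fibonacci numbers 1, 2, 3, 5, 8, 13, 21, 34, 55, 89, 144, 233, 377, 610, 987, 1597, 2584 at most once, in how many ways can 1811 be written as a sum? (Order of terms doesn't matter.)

18

1811 = 1597+144+55+13+2 = 1597+144+55+8+5+2 = 1597+144+34+21+13+2 = 987+610+144+55+13+2 = 1597+144+34+21+8+5+2 = … (13 more), for 18 in all.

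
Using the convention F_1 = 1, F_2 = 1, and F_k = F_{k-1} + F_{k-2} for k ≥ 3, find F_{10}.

Iterating the recurrence up to F_{2} = 1 and F_{1} = 1:
F_{3} = F_{2} + F_{1} = 1 + 1 = 2
F_{4} = F_{3} + F_{2} = 2 + 1 = 3
F_{5} = F_{4} + F_{3} = 3 + 2 = 5
F_{6} = F_{5} + F_{4} = 5 + 3 = 8
F_{7} = F_{6} + F_{5} = 8 + 5 = 13
F_{8} = F_{7} + F_{6} = 13 + 8 = 21
F_{9} = F_{8} + F_{7} = 21 + 13 = 34
F_{10} = F_{9} + F_{8} = 34 + 21 = 55

55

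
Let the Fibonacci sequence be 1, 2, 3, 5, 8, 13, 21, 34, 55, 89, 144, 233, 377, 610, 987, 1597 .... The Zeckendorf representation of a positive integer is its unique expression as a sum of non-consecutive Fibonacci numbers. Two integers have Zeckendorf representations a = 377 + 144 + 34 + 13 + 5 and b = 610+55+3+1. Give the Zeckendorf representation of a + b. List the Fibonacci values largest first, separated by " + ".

The two numbers are 573 and 669, so their sum is 1242.
Greedy algorithm:
987 ≤ 1242 < 1597, so take 987; remainder 255
233 ≤ 255 < 377, so take 233; remainder 22
21 ≤ 22 < 34, so take 21; remainder 1
1 ≤ 1 < 2, so take 1; remainder 0

987 + 233 + 21 + 1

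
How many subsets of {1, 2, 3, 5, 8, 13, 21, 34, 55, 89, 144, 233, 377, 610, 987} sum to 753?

2

753 = 610+89+34+13+5+2 = 377+233+89+34+13+5+2 — 2 representations.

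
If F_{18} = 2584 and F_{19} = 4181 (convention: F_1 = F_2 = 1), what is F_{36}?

By the doubling identity F_{2k} = F_k(2F_{k+1} − F_k): F_{36} = 2584·(2·4181 − 2584) = 2584·5778 = 14930352.

14930352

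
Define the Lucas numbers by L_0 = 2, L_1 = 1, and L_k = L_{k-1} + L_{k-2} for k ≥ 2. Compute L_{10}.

123

Iterating the recurrence up to L_{4} = 7 and L_{3} = 4:
L_{5} = L_{4} + L_{3} = 7 + 4 = 11
L_{6} = L_{5} + L_{4} = 11 + 7 = 18
L_{7} = L_{6} + L_{5} = 18 + 11 = 29
L_{8} = L_{7} + L_{6} = 29 + 18 = 47
L_{9} = L_{8} + L_{7} = 47 + 29 = 76
L_{10} = L_{9} + L_{8} = 76 + 47 = 123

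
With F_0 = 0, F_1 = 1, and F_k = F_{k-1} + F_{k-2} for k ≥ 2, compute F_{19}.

Iterating the recurrence up to F_{11} = 89 and F_{10} = 55:
F_{12} = F_{11} + F_{10} = 89 + 55 = 144
F_{13} = F_{12} + F_{11} = 144 + 89 = 233
F_{14} = F_{13} + F_{12} = 233 + 144 = 377
F_{15} = F_{14} + F_{13} = 377 + 233 = 610
F_{16} = F_{15} + F_{14} = 610 + 377 = 987
F_{17} = F_{16} + F_{15} = 987 + 610 = 1597
F_{18} = F_{17} + F_{16} = 1597 + 987 = 2584
F_{19} = F_{18} + F_{17} = 2584 + 1597 = 4181

4181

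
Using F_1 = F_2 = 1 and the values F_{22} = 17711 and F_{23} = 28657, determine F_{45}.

1134903170

By F_{2k+1} = F_k² + F_{k+1}²: F_{45} = 17711² + 28657² = 313679521 + 821223649 = 1134903170.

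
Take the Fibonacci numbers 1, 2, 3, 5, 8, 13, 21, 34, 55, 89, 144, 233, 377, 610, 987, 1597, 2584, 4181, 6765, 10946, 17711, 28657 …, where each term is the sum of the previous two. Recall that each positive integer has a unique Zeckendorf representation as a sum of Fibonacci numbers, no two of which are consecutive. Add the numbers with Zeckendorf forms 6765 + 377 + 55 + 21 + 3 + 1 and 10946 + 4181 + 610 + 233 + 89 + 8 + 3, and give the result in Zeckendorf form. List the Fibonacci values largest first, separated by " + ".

17711 + 4181 + 987 + 377 + 34 + 2

The two numbers are 7222 and 16070, so their sum is 23292.
Greedy algorithm:
largest Fibonacci ≤ 23292 is 17711; 23292 − 17711 = 5581
largest Fibonacci ≤ 5581 is 4181; 5581 − 4181 = 1400
largest Fibonacci ≤ 1400 is 987; 1400 − 987 = 413
largest Fibonacci ≤ 413 is 377; 413 − 377 = 36
largest Fibonacci ≤ 36 is 34; 36 − 34 = 2
largest Fibonacci ≤ 2 is 2; 2 − 2 = 0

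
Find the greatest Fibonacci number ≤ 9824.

6765

6765 ≤ 9824 < 10946, so the largest Fibonacci number not exceeding 9824 is 6765.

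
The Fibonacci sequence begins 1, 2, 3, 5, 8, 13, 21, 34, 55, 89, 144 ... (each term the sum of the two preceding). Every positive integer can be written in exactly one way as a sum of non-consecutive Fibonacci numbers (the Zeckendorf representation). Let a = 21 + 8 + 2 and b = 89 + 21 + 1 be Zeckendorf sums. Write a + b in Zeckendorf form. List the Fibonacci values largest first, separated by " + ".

89 + 34 + 13 + 5 + 1

The two numbers are 31 and 111, so their sum is 142.
Greedily peel off the largest Fibonacci term at each step:
142: greatest Fibonacci not exceeding it is 89, leaving 53
53: greatest Fibonacci not exceeding it is 34, leaving 19
19: greatest Fibonacci not exceeding it is 13, leaving 6
6: greatest Fibonacci not exceeding it is 5, leaving 1
1: greatest Fibonacci not exceeding it is 1, leaving 0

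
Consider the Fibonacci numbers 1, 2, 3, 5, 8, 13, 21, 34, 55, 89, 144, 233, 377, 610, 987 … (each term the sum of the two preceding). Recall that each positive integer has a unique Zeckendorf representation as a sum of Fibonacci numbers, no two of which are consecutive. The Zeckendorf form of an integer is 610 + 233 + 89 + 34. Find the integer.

966

610 + 233 + 89 + 34 = 966.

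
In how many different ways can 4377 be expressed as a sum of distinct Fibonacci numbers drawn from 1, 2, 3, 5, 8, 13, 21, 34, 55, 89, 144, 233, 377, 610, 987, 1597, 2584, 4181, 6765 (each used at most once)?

32

Each representation comes from the Zeckendorf form by replacing some F_k with F_{k−1} + F_{k−2} where possible.
4377 = 4181+144+34+13+5 = 4181+144+34+13+3+2 = 4181+89+55+34+13+5 = … (29 more), for 32 in all.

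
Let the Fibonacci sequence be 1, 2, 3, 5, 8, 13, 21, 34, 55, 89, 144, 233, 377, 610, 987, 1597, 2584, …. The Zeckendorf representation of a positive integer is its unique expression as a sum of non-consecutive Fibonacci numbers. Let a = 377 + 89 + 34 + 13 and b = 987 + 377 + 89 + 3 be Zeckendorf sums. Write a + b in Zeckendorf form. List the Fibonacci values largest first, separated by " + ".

1597 + 233 + 89 + 34 + 13 + 3

The two numbers are 513 and 1456, so their sum is 1969.
Repeatedly subtract the largest Fibonacci number that fits:
1969: greatest Fibonacci not exceeding it is 1597, leaving 372
372: greatest Fibonacci not exceeding it is 233, leaving 139
139: greatest Fibonacci not exceeding it is 89, leaving 50
50: greatest Fibonacci not exceeding it is 34, leaving 16
16: greatest Fibonacci not exceeding it is 13, leaving 3
3: greatest Fibonacci not exceeding it is 3, leaving 0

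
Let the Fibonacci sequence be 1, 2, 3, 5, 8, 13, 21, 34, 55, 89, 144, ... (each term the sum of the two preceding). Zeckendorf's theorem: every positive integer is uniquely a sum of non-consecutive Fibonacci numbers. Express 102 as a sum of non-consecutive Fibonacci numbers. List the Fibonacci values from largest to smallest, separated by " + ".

Greedy algorithm:
102: greatest Fibonacci not exceeding it is 89, leaving 13
13: greatest Fibonacci not exceeding it is 13, leaving 0
So 102 = 89 + 13, with no two terms consecutive in the sequence.

89 + 13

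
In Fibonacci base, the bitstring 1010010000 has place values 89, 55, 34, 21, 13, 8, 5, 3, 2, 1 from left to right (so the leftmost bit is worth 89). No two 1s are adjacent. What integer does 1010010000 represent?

Summing the place values of the 1 bits: 89 + 34 + 8 = 131.

131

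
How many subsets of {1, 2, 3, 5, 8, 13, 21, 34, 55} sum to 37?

Each representation comes from the Zeckendorf form by replacing some F_k with F_{k−1} + F_{k−2} where possible.
37 = 34+3 = 34+2+1 = 21+13+3 = 21+13+2+1 = … (2 more), for 6 in all.

6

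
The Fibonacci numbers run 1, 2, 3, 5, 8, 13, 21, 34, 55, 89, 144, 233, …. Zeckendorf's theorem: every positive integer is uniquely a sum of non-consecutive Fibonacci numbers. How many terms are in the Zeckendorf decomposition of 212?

3

subtract 144 from 212: 68 remains
subtract 55 from 68: 13 remains
subtract 13 from 13: 0 remains
212 = 144 + 55 + 13, which has 3 terms.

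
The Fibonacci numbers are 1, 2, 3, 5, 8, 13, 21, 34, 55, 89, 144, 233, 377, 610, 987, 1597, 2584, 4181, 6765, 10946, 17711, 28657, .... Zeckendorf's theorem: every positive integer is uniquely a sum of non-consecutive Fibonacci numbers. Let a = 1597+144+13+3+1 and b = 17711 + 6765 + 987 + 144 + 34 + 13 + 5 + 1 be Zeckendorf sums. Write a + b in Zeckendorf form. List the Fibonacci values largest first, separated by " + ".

The two numbers are 1758 and 25660, so their sum is 27418.
Repeatedly subtract the largest Fibonacci number that fits:
largest Fibonacci ≤ 27418 is 17711; 27418 − 17711 = 9707
largest Fibonacci ≤ 9707 is 6765; 9707 − 6765 = 2942
largest Fibonacci ≤ 2942 is 2584; 2942 − 2584 = 358
largest Fibonacci ≤ 358 is 233; 358 − 233 = 125
largest Fibonacci ≤ 125 is 89; 125 − 89 = 36
largest Fibonacci ≤ 36 is 34; 36 − 34 = 2
largest Fibonacci ≤ 2 is 2; 2 − 2 = 0

17711 + 6765 + 2584 + 233 + 89 + 34 + 2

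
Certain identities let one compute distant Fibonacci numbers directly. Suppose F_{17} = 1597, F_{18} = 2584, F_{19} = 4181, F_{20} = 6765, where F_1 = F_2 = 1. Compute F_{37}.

24157817

By the addition formula F_{m+n} = F_m F_{n+1} + F_{m−1} F_n with m=20, n=17: F_{37} = 6765·2584 + 4181·1597 = 17480760 + 6677057 = 24157817.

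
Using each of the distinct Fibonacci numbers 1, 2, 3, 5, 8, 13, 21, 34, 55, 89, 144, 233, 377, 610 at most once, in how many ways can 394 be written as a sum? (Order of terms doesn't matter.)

Starting from the Zeckendorf form and repeatedly splitting a term F_k into F_{k−1} + F_{k−2} (when neither is already used) reaches every representation.
394 = 377+13+3+1 = 377+8+5+3+1 = 233+144+13+3+1 = … (5 more), for 8 in all.

8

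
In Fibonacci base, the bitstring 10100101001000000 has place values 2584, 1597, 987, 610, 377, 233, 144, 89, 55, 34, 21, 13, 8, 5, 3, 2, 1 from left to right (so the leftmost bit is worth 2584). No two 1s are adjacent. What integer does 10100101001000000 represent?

Summing the place values of the 1 bits: 2584 + 987 + 233 + 89 + 21 = 3914.

3914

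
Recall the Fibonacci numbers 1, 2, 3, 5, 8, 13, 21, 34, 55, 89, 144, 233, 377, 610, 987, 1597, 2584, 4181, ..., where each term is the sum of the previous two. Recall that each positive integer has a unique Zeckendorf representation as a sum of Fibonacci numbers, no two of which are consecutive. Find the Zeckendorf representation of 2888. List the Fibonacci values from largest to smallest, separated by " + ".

2888: greatest Fibonacci not exceeding it is 2584, leaving 304
304: greatest Fibonacci not exceeding it is 233, leaving 71
71: greatest Fibonacci not exceeding it is 55, leaving 16
16: greatest Fibonacci not exceeding it is 13, leaving 3
3: greatest Fibonacci not exceeding it is 3, leaving 0
So 2888 = 2584 + 233 + 55 + 13 + 3, with no two terms consecutive in the sequence.

2584 + 233 + 55 + 13 + 3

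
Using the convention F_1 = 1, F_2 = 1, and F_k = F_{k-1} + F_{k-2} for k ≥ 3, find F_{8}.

Iterating the recurrence up to F_{4} = 3 and F_{3} = 2:
F_{5} = F_{4} + F_{3} = 3 + 2 = 5
F_{6} = F_{5} + F_{4} = 5 + 3 = 8
F_{7} = F_{6} + F_{5} = 8 + 5 = 13
F_{8} = F_{7} + F_{6} = 13 + 8 = 21

21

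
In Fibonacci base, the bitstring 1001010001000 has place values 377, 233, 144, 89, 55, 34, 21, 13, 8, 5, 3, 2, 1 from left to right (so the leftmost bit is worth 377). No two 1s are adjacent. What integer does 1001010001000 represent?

Summing the place values of the 1 bits: 377 + 89 + 34 + 5 = 505.

505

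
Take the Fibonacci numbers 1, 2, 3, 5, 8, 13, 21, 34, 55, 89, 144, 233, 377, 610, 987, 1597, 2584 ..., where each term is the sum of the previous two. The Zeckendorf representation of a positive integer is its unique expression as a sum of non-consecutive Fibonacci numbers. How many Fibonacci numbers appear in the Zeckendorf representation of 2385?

take 1597 (≤ 2385); 2385 − 1597 = 788
take 610 (≤ 788); 788 − 610 = 178
take 144 (≤ 178); 178 − 144 = 34
take 34 (≤ 34); 34 − 34 = 0
2385 = 1597 + 610 + 144 + 34, which has 4 terms.

4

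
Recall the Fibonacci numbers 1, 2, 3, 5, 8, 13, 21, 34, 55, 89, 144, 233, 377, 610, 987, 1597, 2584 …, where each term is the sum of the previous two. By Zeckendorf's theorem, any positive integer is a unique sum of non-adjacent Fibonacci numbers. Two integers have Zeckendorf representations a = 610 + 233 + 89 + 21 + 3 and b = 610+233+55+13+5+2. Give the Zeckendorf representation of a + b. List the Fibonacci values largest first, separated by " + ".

The two numbers are 956 and 918, so their sum is 1874.
largest Fibonacci ≤ 1874 is 1597; 1874 − 1597 = 277
largest Fibonacci ≤ 277 is 233; 277 − 233 = 44
largest Fibonacci ≤ 44 is 34; 44 − 34 = 10
largest Fibonacci ≤ 10 is 8; 10 − 8 = 2
largest Fibonacci ≤ 2 is 2; 2 − 2 = 0

1597 + 233 + 34 + 8 + 2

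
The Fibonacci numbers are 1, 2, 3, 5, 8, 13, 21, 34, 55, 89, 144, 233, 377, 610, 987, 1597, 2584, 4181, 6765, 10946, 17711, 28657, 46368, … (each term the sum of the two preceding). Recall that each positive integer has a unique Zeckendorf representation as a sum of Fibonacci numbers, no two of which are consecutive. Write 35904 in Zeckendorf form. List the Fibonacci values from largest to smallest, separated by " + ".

largest Fibonacci ≤ 35904 is 28657; 35904 − 28657 = 7247
largest Fibonacci ≤ 7247 is 6765; 7247 − 6765 = 482
largest Fibonacci ≤ 482 is 377; 482 − 377 = 105
largest Fibonacci ≤ 105 is 89; 105 − 89 = 16
largest Fibonacci ≤ 16 is 13; 16 − 13 = 3
largest Fibonacci ≤ 3 is 3; 3 − 3 = 0
So 35904 = 28657 + 6765 + 377 + 89 + 13 + 3, with no two terms consecutive in the sequence.

28657 + 6765 + 377 + 89 + 13 + 3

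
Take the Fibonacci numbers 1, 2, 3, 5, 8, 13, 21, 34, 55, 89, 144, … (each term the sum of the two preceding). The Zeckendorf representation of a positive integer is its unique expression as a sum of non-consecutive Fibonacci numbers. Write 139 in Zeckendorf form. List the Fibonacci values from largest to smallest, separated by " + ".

89 + 34 + 13 + 3

89 ≤ 139 < 144, so take 89; remainder 50
34 ≤ 50 < 55, so take 34; remainder 16
13 ≤ 16 < 21, so take 13; remainder 3
3 ≤ 3 < 5, so take 3; remainder 0
So 139 = 89 + 34 + 13 + 3, with no two terms consecutive in the sequence.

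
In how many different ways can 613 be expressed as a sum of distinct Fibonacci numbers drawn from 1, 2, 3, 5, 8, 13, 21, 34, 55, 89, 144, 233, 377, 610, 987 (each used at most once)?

12

Starting from the Zeckendorf form and repeatedly splitting a term F_k into F_{k−1} + F_{k−2} (when neither is already used) reaches every representation.
613 = 610+3 = 610+2+1 = 377+233+3 = 377+233+2+1 = 377+144+89+3 = … (7 more), for 12 in all.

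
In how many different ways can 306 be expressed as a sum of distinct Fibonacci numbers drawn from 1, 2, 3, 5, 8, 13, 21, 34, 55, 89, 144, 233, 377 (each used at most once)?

306 = 233+55+13+5 = 233+55+13+3+2 = 233+34+21+13+5 = 144+89+55+13+5 = … (8 more), for 12 in all.

12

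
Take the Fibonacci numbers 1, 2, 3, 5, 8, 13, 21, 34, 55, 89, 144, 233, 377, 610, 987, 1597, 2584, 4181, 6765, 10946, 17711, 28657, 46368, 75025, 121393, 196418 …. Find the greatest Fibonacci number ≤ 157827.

121393 ≤ 157827 < 196418, so the largest Fibonacci number not exceeding 157827 is 121393.

121393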